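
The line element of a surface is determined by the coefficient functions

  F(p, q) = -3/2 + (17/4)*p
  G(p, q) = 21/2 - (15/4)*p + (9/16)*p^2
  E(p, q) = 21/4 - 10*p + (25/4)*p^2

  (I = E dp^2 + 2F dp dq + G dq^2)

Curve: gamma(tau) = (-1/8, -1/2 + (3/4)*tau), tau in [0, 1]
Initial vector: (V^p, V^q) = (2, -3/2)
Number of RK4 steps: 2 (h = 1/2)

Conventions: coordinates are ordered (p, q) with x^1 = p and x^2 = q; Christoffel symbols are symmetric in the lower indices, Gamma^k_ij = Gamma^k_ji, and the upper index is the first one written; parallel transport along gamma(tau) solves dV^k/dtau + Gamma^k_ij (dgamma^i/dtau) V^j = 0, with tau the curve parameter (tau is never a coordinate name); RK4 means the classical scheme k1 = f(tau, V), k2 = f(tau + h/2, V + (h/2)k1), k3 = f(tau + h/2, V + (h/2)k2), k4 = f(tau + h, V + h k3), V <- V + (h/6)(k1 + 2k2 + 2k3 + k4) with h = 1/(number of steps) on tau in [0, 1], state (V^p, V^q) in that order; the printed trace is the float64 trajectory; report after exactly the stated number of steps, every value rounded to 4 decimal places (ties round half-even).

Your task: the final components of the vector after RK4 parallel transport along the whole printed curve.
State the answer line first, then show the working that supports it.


Answer: V^p = 2.4052, V^q = -1.1315

gamma'(tau) = (0, 3/4); f(tau, V)^k = -Gamma^k_ij(gamma(tau)) gamma'^i(tau) V^j; h = 1/2; intermediate values shown to 6 dp
curve data and Christoffel symbols at the stage parameters:
  tau = 0.000000: gamma = (-0.125000, -0.500000), gamma' = (0.000000, 0.750000); Gamma_ppp = -0.802797, Gamma_ppq = -0.057854, Gamma_pqq = 0.312661, Gamma_qpp = 0.238607, Gamma_qpq = -0.187914, Gamma_qqq = 0.057854
  tau = 0.250000: gamma = (-0.125000, -0.312500), gamma' = (0.000000, 0.750000); Gamma_ppp = -0.802797, Gamma_ppq = -0.057854, Gamma_pqq = 0.312661, Gamma_qpp = 0.238607, Gamma_qpq = -0.187914, Gamma_qqq = 0.057854
  tau = 0.500000: gamma = (-0.125000, -0.125000), gamma' = (0.000000, 0.750000); Gamma_ppp = -0.802797, Gamma_ppq = -0.057854, Gamma_pqq = 0.312661, Gamma_qpp = 0.238607, Gamma_qpq = -0.187914, Gamma_qqq = 0.057854
  tau = 0.750000: gamma = (-0.125000, 0.062500), gamma' = (0.000000, 0.750000); Gamma_ppp = -0.802797, Gamma_ppq = -0.057854, Gamma_pqq = 0.312661, Gamma_qpp = 0.238607, Gamma_qpq = -0.187914, Gamma_qqq = 0.057854
  tau = 1.000000: gamma = (-0.125000, 0.250000), gamma' = (0.000000, 0.750000); Gamma_ppp = -0.802797, Gamma_ppq = -0.057854, Gamma_pqq = 0.312661, Gamma_qpp = 0.238607, Gamma_qpq = -0.187914, Gamma_qqq = 0.057854
step 0: V^p = 2.0000, V^q = -1.5000
step 1: k1 = (0.438524, 0.346956), k2 = (0.422941, 0.358643), k3 = (0.422087, 0.357967), k4 = (0.405710, 0.368933); V <- V + (h/6)(k1 + 2k2 + 2k3 + k4): V^p = 2.2112, V^q = -1.3209
step 2: k1 = (0.405691, 0.368949), k2 = (0.388463, 0.379241), k3 = (0.387673, 0.378522), k4 = (0.369721, 0.388055); V <- V + (h/6)(k1 + 2k2 + 2k3 + k4): V^p = 2.4052, V^q = -1.1315


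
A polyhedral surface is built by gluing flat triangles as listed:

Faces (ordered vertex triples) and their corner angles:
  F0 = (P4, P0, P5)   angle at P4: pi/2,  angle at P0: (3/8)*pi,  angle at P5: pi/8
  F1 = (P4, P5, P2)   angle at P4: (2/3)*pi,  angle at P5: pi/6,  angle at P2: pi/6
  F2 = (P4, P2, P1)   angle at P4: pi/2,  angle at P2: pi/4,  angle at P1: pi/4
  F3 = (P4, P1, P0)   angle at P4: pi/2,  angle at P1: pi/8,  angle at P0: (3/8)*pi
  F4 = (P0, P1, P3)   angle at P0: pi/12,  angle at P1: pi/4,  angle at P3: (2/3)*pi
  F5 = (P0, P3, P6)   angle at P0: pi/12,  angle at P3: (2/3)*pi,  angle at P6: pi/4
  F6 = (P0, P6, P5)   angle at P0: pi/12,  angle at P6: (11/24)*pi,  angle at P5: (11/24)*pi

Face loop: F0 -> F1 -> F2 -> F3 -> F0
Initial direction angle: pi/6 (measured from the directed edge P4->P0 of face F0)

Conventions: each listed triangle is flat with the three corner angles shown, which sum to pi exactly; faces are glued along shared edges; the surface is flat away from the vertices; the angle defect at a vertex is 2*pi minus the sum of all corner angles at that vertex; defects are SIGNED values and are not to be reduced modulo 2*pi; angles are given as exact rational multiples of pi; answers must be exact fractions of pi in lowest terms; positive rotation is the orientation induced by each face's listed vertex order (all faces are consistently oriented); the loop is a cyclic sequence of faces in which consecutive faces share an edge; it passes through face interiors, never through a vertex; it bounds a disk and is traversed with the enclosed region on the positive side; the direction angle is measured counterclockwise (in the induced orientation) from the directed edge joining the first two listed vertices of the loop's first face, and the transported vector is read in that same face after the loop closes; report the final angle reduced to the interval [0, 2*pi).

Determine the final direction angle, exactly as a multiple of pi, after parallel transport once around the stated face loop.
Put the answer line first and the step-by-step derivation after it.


Answer: final direction angle = 0

enclosed vertex P4: corner angles sum to (13/6)*pi, defect = 2*pi - (13/6)*pi = -pi/6
holonomy = initial angle + sum of enclosed defects (mod 2*pi), positive in the induced orientation
final angle = pi/6 - pi/6 = 0 (mod 2*pi)


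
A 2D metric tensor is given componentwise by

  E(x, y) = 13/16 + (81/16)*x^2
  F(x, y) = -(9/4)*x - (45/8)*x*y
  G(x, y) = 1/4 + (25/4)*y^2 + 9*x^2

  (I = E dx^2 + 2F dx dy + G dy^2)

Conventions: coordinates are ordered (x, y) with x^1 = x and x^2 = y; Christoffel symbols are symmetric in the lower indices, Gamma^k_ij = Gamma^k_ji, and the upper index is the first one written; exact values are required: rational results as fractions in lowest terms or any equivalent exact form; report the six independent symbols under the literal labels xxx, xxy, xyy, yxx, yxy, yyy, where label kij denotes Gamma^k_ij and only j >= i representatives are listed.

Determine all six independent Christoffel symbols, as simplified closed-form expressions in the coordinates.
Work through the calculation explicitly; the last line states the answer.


E = 13/16 + (81/16)*x^2; F = -(9/4)*x - (45/8)*x*y; G = 1/4 + (25/4)*y^2 + 9*x^2
Gamma^k_ij = (1/2) g^{kl} (d_i g_jl + d_j g_il - d_l g_ij), with g^inv = (1/(EG-F^2)) [[G, -F], [-F, E]]
first partials: E_x = (81/8)*x, E_y = 0, F_x = -9/4 - (45/8)*y, F_y = -(45/8)*x, G_x = 18*x, G_y = (25/2)*y
D = EG - F^2 = 13/64 + (325/64)*y^2 + (225/64)*x^2 - (405/16)*x^2*y + (729/16)*x^4
expanded: Gamma^x_xx = (G E_x - 2F F_x + F E_y)/(2D), Gamma^x_xy = (G E_y - F G_x)/(2D), Gamma^x_yy = (2G F_y - G G_x - F G_y)/(2D), Gamma^y_xx = (2E F_x - E E_y - F E_x)/(2D), Gamma^y_xy = (E G_x - F E_y)/(2D), Gamma^y_yy = (E G_y - 2F F_y + F G_x)/(2D); substitute and cancel common factors

Answer: Gamma_xxx = (2916*x^3 - 1620*x*y - 243*x)/(2916*x^4 - 1620*x^2*y + 225*x^2 + 325*y^2 + 13), Gamma_xxy = (3240*x^2*y + 1296*x^2)/(2916*x^4 - 1620*x^2*y + 225*x^2 + 325*y^2 + 13), Gamma_xyy = (-8424*x^3 - 3600*x*y^2 + 900*x*y - 234*x)/(2916*x^4 - 1620*x^2*y + 225*x^2 + 325*y^2 + 13), Gamma_yxx = (-585*y - 234)/(5832*x^4 - 3240*x^2*y + 450*x^2 + 650*y^2 + 26), Gamma_yxy = (2916*x^3 + 468*x)/(2916*x^4 - 1620*x^2*y + 225*x^2 + 325*y^2 + 13), Gamma_yyy = (-3240*x^2*y - 2106*x^2 + 325*y)/(2916*x^4 - 1620*x^2*y + 225*x^2 + 325*y^2 + 13)


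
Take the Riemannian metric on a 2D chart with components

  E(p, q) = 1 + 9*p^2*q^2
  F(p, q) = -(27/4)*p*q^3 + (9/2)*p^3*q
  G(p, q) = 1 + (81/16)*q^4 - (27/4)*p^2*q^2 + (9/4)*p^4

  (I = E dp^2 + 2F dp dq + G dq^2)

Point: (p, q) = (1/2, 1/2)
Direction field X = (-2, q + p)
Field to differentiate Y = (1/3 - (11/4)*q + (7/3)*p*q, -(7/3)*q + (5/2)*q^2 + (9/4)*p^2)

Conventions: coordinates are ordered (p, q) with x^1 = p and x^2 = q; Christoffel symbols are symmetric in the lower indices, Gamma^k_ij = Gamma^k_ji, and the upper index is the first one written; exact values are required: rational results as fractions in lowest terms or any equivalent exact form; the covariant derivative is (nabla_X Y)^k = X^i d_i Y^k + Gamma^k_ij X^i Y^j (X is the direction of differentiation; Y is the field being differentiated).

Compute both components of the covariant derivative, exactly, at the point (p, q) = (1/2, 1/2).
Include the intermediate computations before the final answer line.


E = 25/16, F = -9/64, G = 265/256 at the point
E_p = 9/4, E_q = 9/4, F_p = 27/32, F_q = -63/32, G_p = -9/16, G_q = 27/32
EG - F^2 = 409/256;  g^inv = (256/409) * [[265/256, 9/64], [9/64, 25/16]]
first-kind symbols [ij,l] = (1/2)(d_i g_jl + d_j g_il - d_l g_ij): [pp,p] = E_p/2 = 9/8, [pp,q] = F_p - E_q/2 = -9/32, [pq,p] = E_q/2 = 9/8, [pq,q] = G_p/2 = -9/32, [qq,p] = F_q - G_p/2 = -27/16, [qq,q] = G_q/2 = 27/64
Gamma^p_ij = (G*[ij,p] - F*[ij,q])/(EG - F^2), Gamma^q_ij = (E*[ij,q] - F*[ij,p])/(EG - F^2)
Gamma_ppp = 288/409, Gamma_ppq = 288/409, Gamma_pqq = -432/409, Gamma_qpp = -72/409, Gamma_qpq = -72/409, Gamma_qqq = 108/409
X = (-2, 1), Y = (-11/24, 1/48) at the point

Answer: (nabla_X Y)^p = -17891/4908, (nabla_X Y)^q = -21601/4908


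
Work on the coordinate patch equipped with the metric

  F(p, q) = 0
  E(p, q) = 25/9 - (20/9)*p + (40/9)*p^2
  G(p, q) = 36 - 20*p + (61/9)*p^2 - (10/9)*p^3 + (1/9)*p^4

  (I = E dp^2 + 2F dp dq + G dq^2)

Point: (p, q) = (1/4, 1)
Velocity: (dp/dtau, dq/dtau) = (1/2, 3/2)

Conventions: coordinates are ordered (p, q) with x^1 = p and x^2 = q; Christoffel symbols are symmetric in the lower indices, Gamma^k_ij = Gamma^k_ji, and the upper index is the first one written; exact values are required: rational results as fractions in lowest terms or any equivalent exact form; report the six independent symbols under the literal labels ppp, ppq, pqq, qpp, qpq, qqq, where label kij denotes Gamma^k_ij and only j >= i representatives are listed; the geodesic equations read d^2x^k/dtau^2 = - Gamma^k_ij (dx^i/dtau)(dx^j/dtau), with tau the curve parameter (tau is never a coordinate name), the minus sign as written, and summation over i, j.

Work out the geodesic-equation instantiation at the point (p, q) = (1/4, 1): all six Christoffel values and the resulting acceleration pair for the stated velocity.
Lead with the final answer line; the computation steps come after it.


Answer: Gamma_ppp = 0, Gamma_ppq = 0, Gamma_pqq = 269/80, Gamma_qpp = 0, Gamma_qpq = -72/269, Gamma_qqq = 0; accelerations (d^2p/dtau^2, d^2q/dtau^2) = (-2421/320, 108/269)

E = 5/2, F = 0, G = 72361/2304 at the point
E_p = 0, E_q = 0, F_p = 0, F_q = 0, G_p = -269/16, G_q = 0
EG - F^2 = 361805/4608;  g^inv = (4608/361805) * [[72361/2304, 0], [0, 5/2]]
first-kind symbols [ij,l] = (1/2)(d_i g_jl + d_j g_il - d_l g_ij): [pp,p] = E_p/2 = 0, [pp,q] = F_p - E_q/2 = 0, [pq,p] = E_q/2 = 0, [pq,q] = G_p/2 = -269/32, [qq,p] = F_q - G_p/2 = 269/32, [qq,q] = G_q/2 = 0
Gamma^p_ij = (G*[ij,p] - F*[ij,q])/(EG - F^2), Gamma^q_ij = (E*[ij,q] - F*[ij,p])/(EG - F^2)
Gamma_ppp = 0, Gamma_ppq = 0, Gamma_pqq = 269/80, Gamma_qpp = 0, Gamma_qpq = -72/269, Gamma_qqq = 0
d^2p/dtau^2 = -(Gamma_ppp*(1/2)^2 + 2*Gamma_ppq*(1/2)*(3/2) + Gamma_pqq*(3/2)^2) = -2421/320
d^2q/dtau^2 = -(Gamma_qpp*(1/2)^2 + 2*Gamma_qpq*(1/2)*(3/2) + Gamma_qqq*(3/2)^2) = 108/269


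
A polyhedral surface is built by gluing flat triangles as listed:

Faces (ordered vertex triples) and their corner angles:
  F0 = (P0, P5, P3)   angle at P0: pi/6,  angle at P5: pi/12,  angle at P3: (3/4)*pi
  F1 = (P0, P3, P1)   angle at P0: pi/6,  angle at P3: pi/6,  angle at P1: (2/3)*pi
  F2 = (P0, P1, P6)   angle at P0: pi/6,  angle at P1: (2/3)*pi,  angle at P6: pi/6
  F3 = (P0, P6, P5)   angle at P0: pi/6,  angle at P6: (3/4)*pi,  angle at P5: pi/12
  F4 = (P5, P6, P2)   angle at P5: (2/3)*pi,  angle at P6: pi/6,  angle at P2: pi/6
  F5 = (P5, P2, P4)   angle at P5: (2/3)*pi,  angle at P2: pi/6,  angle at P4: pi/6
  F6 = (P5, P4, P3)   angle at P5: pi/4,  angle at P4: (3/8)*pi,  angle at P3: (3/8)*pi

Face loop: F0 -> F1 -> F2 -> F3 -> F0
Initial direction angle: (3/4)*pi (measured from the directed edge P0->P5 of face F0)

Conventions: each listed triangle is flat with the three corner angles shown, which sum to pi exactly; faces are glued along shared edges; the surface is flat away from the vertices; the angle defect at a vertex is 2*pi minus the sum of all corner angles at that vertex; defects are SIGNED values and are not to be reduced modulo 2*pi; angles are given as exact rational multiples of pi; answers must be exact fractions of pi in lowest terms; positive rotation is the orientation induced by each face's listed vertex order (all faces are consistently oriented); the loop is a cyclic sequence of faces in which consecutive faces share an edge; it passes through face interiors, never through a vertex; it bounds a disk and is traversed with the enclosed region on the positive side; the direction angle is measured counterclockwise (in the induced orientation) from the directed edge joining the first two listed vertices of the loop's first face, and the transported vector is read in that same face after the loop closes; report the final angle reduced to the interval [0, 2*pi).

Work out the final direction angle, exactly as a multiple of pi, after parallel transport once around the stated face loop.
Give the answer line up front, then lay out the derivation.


Answer: final direction angle = pi/12

enclosed vertex P0: corner angles sum to (2/3)*pi, defect = 2*pi - (2/3)*pi = (4/3)*pi
transport around the loop rotates by the sum of enclosed defects; add to the initial angle mod 2*pi
final angle = (3/4)*pi + (4/3)*pi = pi/12 (mod 2*pi)


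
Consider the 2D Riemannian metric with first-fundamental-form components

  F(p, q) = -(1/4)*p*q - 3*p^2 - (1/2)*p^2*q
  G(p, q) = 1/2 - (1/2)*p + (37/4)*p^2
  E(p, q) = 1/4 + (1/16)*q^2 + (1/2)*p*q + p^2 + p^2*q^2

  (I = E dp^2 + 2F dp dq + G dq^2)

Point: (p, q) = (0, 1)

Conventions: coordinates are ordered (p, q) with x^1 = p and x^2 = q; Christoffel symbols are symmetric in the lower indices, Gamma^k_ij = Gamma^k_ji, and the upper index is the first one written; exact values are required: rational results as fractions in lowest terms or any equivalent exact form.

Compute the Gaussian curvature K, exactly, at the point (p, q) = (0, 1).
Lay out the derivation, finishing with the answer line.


E = 5/16, F = 0, G = 1/2, EG - F^2 = 5/32 at the point
E_p = 1/2, E_q = 1/8, F_p = -1/4, F_q = 0, G_p = -1/2, G_q = 0
E_qq = 1/8, F_pq = -1/4, G_pp = 37/2
Brioschi: K = (det M1 - det M2) / (EG - F^2)^2 with the standard first/second-derivative matrices M1, M2.
M1 = [[-E_qq/2 + F_pq - G_pp/2, E_p/2, F_p - E_q/2], [F_q - G_p/2, E, F], [G_q/2, F, G]] = [[-153/16, 1/4, -5/16], [1/4, 5/16, 0], [0, 0, 1/2]]; det M1 = -781/512
M2 = [[0, E_q/2, G_p/2], [E_q/2, E, F], [G_p/2, F, G]] = [[0, 1/16, -1/4], [1/16, 5/16, 0], [-1/4, 0, 1/2]]; det M2 = -11/512
det M1 - det M2 = -385/256; K = -385/256 / (5/32)^2 = -308/5

Answer: K = -308/5


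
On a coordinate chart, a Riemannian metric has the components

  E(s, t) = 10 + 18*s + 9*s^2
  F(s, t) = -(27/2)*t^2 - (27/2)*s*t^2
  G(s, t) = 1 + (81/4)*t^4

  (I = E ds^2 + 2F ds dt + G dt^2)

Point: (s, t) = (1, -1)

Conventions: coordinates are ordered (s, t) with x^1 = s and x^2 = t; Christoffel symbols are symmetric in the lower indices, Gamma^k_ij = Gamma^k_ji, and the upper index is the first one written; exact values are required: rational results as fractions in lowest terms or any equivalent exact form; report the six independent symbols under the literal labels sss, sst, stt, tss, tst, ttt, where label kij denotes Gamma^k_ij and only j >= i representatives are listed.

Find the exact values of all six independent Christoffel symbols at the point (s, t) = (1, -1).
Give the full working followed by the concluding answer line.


E = 37, F = -27, G = 85/4 at the point
E_s = 36, E_t = 0, F_s = -27/2, F_t = 54, G_s = 0, G_t = -81
EG - F^2 = 229/4;  g^inv = (4/229) * [[85/4, 27], [27, 37]]
first-kind symbols [ij,l] = (1/2)(d_i g_jl + d_j g_il - d_l g_ij): [ss,s] = E_s/2 = 18, [ss,t] = F_s - E_t/2 = -27/2, [st,s] = E_t/2 = 0, [st,t] = G_s/2 = 0, [tt,s] = F_t - G_s/2 = 54, [tt,t] = G_t/2 = -81/2
Gamma^s_ij = (G*[ij,s] - F*[ij,t])/(EG - F^2), Gamma^t_ij = (E*[ij,t] - F*[ij,s])/(EG - F^2)

Answer: Gamma_sss = 72/229, Gamma_sst = 0, Gamma_stt = 216/229, Gamma_tss = -54/229, Gamma_tst = 0, Gamma_ttt = -162/229


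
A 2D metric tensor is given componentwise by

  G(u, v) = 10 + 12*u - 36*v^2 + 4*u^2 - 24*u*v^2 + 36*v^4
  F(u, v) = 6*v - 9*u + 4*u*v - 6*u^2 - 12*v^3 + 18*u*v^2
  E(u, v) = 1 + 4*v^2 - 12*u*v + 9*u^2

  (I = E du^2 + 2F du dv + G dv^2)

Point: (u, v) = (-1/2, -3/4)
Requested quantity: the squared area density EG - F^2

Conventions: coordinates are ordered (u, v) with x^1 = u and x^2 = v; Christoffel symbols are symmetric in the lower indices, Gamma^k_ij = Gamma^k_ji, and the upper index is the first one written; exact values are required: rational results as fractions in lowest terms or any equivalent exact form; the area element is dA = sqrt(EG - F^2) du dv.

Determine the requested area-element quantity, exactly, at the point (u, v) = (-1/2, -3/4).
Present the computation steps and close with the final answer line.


E = 1, F = 0, G = 185/64; EG - F^2 = 185/64

Answer: EG - F^2 = 185/64


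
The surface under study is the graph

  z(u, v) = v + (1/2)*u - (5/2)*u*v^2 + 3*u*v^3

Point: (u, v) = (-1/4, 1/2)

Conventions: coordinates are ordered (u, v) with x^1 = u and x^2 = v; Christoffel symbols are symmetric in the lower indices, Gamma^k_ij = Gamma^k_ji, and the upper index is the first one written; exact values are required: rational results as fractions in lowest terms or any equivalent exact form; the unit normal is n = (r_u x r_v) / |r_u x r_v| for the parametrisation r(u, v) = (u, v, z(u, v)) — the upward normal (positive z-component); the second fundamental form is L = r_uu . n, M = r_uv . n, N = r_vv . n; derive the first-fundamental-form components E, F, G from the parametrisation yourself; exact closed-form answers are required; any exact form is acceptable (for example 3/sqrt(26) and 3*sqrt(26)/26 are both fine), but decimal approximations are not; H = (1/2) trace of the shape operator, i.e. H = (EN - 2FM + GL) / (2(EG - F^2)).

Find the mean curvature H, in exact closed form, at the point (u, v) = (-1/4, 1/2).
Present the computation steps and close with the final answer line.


z_u = 1/4, z_v = 17/16, z_uu = 0, z_uv = -1/4, z_vv = -1
E = 17/16, F = 17/64, G = 545/256; answer radicand W^2 = 561/256
unnormalised second-form numerators: l = 0, m = -1/4, n = -1; L = l/sqrt(561/256), and similarly M = m/sqrt(W^2), N = n/sqrt(W^2)
H = (E*n - 2*F*m + G*l) / (2*(EG - F^2)*sqrt(W^2)); E*n - 2*F*m + G*l = -119/128, EG - F^2 = 561/256, so H = (-7/33)/sqrt(561/256)

Answer: H = -112*sqrt(561)/18513


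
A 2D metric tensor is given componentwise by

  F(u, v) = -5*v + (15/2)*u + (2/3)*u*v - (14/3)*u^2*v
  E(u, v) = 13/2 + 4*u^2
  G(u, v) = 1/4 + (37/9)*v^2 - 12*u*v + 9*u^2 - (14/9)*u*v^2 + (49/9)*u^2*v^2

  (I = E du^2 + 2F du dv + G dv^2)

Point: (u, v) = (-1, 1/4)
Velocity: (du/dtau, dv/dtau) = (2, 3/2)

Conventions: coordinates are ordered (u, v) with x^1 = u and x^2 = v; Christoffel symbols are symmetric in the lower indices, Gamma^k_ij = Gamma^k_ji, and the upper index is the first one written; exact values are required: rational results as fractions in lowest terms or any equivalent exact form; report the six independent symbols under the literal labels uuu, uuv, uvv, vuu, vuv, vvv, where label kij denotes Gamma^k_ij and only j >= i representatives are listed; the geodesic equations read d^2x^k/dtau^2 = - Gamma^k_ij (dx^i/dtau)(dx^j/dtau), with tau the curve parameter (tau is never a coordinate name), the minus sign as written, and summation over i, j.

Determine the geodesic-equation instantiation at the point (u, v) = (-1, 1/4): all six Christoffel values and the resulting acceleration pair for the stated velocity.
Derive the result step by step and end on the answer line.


E = 21/2, F = -121/12, G = 233/18 at the point
E_u = -8, E_v = 0, F_u = 10, F_v = -31/3, G_u = -196/9, G_v = 158/9
EG - F^2 = 4931/144;  g^inv = (144/4931) * [[233/18, 121/12], [121/12, 21/2]]
first-kind symbols [ij,l] = (1/2)(d_i g_jl + d_j g_il - d_l g_ij): [uu,u] = E_u/2 = -4, [uu,v] = F_u - E_v/2 = 10, [uv,u] = E_v/2 = 0, [uv,v] = G_u/2 = -98/9, [vv,u] = F_v - G_u/2 = 5/9, [vv,v] = G_v/2 = 79/9
Gamma^u_ij = (G*[ij,u] - F*[ij,v])/(EG - F^2), Gamma^v_ij = (E*[ij,v] - F*[ij,u])/(EG - F^2)
Gamma_uuu = 7064/4931, Gamma_uuv = -47432/14793, Gamma_uvv = 124028/44379, Gamma_vuu = 9312/4931, Gamma_vuv = -16464/4931, Gamma_vvv = 42236/14793
d^2u/dtau^2 = -(Gamma_uuu*(2)^2 + 2*Gamma_uuv*(2)*(3/2) + Gamma_uvv*(3/2)^2) = 35601/4931
d^2v/dtau^2 = -(Gamma_vuu*(2)^2 + 2*Gamma_vuv*(2)*(3/2) + Gamma_vvv*(3/2)^2) = 29859/4931

Answer: Gamma_uuu = 7064/4931, Gamma_uuv = -47432/14793, Gamma_uvv = 124028/44379, Gamma_vuu = 9312/4931, Gamma_vuv = -16464/4931, Gamma_vvv = 42236/14793; accelerations (d^2u/dtau^2, d^2v/dtau^2) = (35601/4931, 29859/4931)


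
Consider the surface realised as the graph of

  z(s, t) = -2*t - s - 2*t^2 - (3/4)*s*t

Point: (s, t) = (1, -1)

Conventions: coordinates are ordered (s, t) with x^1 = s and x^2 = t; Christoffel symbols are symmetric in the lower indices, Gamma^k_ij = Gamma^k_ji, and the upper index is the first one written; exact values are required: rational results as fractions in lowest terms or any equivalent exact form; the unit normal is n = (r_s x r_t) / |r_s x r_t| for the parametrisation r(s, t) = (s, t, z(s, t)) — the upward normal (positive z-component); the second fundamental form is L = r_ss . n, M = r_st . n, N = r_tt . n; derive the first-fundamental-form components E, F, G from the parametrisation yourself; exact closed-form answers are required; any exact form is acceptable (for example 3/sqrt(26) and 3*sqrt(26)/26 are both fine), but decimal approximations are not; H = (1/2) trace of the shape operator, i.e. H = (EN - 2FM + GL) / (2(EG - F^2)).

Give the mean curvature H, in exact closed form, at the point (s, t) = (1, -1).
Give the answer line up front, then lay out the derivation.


Answer: H = -151*sqrt(42)/1764

z_s = -1/4, z_t = 5/4, z_ss = 0, z_st = -3/4, z_tt = -4
E = 17/16, F = -5/16, G = 41/16; answer radicand W^2 = 21/8
unnormalised second-form numerators: l = 0, m = -3/4, n = -4; L = l/sqrt(21/8), and similarly M = m/sqrt(W^2), N = n/sqrt(W^2)
H = (E*n - 2*F*m + G*l) / (2*(EG - F^2)*sqrt(W^2)); E*n - 2*F*m + G*l = -151/32, EG - F^2 = 21/8, so H = (-151/168)/sqrt(21/8)


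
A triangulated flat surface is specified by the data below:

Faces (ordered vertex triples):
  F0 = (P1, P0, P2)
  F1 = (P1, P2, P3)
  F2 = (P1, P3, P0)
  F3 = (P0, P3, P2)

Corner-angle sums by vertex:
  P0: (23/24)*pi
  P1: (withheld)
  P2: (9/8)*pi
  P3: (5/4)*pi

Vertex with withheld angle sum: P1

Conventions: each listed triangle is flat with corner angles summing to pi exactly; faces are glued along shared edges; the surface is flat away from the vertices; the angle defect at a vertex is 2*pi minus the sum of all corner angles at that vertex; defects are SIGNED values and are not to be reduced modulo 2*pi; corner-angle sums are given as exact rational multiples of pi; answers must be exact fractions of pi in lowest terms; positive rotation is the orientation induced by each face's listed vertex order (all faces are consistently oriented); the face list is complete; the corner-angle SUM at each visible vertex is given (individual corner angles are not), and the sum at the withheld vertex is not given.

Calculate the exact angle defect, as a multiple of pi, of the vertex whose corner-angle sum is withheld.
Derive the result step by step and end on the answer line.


V = 4, E = 6, F = 4; chi = V - E + F = 2
Gauss-Bonnet: total defect = 2*pi*chi = 4*pi; visible defects sum to (8/3)*pi

Answer: defect(P1) = (4/3)*pi


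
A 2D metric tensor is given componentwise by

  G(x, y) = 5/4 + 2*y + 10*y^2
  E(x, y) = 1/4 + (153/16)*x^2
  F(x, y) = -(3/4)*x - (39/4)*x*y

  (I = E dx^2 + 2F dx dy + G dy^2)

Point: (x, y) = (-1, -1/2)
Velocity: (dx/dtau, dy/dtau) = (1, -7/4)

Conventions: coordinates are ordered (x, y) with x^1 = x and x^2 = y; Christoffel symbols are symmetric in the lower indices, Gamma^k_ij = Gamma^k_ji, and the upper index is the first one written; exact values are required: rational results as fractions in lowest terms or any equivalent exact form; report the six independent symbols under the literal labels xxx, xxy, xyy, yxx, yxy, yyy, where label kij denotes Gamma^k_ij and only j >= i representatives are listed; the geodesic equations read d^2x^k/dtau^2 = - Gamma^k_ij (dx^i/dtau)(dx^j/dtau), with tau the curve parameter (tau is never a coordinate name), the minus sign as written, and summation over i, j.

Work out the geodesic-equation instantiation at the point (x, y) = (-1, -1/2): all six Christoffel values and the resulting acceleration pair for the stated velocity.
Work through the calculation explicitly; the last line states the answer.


E = 157/16, F = -33/8, G = 11/4 at the point
E_x = -153/8, E_y = 0, F_x = 33/8, F_y = 39/4, G_x = 0, G_y = -8
EG - F^2 = 319/32;  g^inv = (32/319) * [[11/4, 33/8], [33/8, 157/16]]
first-kind symbols [ij,l] = (1/2)(d_i g_jl + d_j g_il - d_l g_ij): [xx,x] = E_x/2 = -153/16, [xx,y] = F_x - E_y/2 = 33/8, [xy,x] = E_y/2 = 0, [xy,y] = G_x/2 = 0, [yy,x] = F_y - G_x/2 = 39/4, [yy,y] = G_y/2 = -4
Gamma^x_ij = (G*[ij,x] - F*[ij,y])/(EG - F^2), Gamma^y_ij = (E*[ij,y] - F*[ij,x])/(EG - F^2)
Gamma_xxx = -27/29, Gamma_xxy = 0, Gamma_xyy = 30/29, Gamma_yxx = 3/29, Gamma_yxy = 0, Gamma_yyy = 31/319
d^2x/dtau^2 = -(Gamma_xxx*(1)^2 + 2*Gamma_xxy*(1)*(-7/4) + Gamma_xyy*(-7/4)^2) = -519/232
d^2y/dtau^2 = -(Gamma_yxx*(1)^2 + 2*Gamma_yxy*(1)*(-7/4) + Gamma_yyy*(-7/4)^2) = -2047/5104

Answer: Gamma_xxx = -27/29, Gamma_xxy = 0, Gamma_xyy = 30/29, Gamma_yxx = 3/29, Gamma_yxy = 0, Gamma_yyy = 31/319; accelerations (d^2x/dtau^2, d^2y/dtau^2) = (-519/232, -2047/5104)


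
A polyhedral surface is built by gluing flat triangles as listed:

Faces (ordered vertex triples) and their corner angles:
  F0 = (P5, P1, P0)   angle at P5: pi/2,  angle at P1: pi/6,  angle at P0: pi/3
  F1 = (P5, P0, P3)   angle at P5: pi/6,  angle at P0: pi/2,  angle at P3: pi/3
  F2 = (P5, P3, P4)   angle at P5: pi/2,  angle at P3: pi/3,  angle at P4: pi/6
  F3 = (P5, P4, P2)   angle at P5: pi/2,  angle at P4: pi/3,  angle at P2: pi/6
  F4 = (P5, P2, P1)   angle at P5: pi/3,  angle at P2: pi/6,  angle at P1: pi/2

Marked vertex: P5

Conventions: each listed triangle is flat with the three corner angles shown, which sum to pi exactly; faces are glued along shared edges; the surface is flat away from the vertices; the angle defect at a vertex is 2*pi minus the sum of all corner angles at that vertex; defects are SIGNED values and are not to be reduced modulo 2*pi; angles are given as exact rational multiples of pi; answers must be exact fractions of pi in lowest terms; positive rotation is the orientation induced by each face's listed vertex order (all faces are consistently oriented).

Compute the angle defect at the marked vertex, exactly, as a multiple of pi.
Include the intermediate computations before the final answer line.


Sum of corner angles at P5: 2*pi
defect = 2*pi - 2*pi

Answer: defect(P5) = 0


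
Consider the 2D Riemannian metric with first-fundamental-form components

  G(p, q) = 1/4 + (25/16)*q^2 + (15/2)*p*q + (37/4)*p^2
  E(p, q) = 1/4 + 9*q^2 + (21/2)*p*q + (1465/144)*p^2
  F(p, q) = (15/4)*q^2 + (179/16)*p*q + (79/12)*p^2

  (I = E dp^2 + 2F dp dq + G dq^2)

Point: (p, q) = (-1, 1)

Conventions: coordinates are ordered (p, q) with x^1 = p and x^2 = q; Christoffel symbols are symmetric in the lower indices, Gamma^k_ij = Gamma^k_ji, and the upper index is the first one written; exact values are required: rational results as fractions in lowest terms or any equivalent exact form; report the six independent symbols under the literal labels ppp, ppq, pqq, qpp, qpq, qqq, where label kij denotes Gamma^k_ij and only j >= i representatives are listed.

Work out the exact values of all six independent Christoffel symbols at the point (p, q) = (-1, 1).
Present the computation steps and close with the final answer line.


E = 1285/144, F = -41/48, G = 57/16 at the point
E_p = -709/72, E_q = 15/2, F_p = -95/48, F_q = -59/16, G_p = -11, G_q = -35/8
EG - F^2 = 17891/576;  g^inv = (576/17891) * [[57/16, 41/48], [41/48, 1285/144]]
first-kind symbols [ij,l] = (1/2)(d_i g_jl + d_j g_il - d_l g_ij): [pp,p] = E_p/2 = -709/144, [pp,q] = F_p - E_q/2 = -275/48, [pq,p] = E_q/2 = 15/4, [pq,q] = G_p/2 = -11/2, [qq,p] = F_q - G_p/2 = 29/16, [qq,q] = G_q/2 = -35/16
Gamma^p_ij = (G*[ij,p] - F*[ij,q])/(EG - F^2), Gamma^q_ij = (E*[ij,q] - F*[ij,p])/(EG - F^2)

Answer: Gamma_ppp = -12922/17891, Gamma_ppq = 4989/17891, Gamma_pqq = 2643/17891, Gamma_qpp = -95611/53673, Gamma_qpq = -26425/17891, Gamma_qqq = -10352/17891


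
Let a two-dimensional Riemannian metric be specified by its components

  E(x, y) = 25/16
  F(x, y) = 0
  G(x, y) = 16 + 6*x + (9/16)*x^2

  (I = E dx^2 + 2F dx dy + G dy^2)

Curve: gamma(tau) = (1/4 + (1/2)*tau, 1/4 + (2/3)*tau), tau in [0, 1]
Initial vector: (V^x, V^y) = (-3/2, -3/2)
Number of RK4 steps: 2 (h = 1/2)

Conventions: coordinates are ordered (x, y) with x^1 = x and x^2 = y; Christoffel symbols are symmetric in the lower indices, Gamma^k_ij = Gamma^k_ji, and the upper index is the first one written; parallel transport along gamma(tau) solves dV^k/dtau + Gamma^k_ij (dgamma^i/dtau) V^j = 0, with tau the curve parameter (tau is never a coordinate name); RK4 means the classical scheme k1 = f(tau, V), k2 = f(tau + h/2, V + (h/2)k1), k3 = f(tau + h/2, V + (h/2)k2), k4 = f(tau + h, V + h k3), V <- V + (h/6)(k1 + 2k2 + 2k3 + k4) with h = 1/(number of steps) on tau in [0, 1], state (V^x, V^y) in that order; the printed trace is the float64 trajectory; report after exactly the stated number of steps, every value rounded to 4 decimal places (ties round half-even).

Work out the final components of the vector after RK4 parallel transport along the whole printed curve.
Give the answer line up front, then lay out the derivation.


Answer: V^x = -3.3384, V^y = -1.1080

gamma'(tau) = (1/2, 2/3); f(tau, V)^k = -Gamma^k_ij(gamma(tau)) gamma'^i(tau) V^j; h = 1/2; intermediate values shown to 6 dp
curve data and Christoffel symbols at the stage parameters:
  tau = 0.000000: gamma = (0.250000, 0.250000), gamma' = (0.500000, 0.666667); Gamma_xxx = 0.000000, Gamma_xxy = 0.000000, Gamma_xyy = -2.010000, Gamma_yxx = 0.000000, Gamma_yxy = 0.179104, Gamma_yyy = 0.000000
  tau = 0.250000: gamma = (0.375000, 0.416667), gamma' = (0.500000, 0.666667); Gamma_xxx = 0.000000, Gamma_xxy = 0.000000, Gamma_xyy = -2.055000, Gamma_yxx = 0.000000, Gamma_yxy = 0.175182, Gamma_yyy = 0.000000
  tau = 0.500000: gamma = (0.500000, 0.583333), gamma' = (0.500000, 0.666667); Gamma_xxx = 0.000000, Gamma_xxy = 0.000000, Gamma_xyy = -2.100000, Gamma_yxx = 0.000000, Gamma_yxy = 0.171429, Gamma_yyy = 0.000000
  tau = 0.750000: gamma = (0.625000, 0.750000), gamma' = (0.500000, 0.666667); Gamma_xxx = 0.000000, Gamma_xxy = 0.000000, Gamma_xyy = -2.145000, Gamma_yxx = 0.000000, Gamma_yxy = 0.167832, Gamma_yyy = 0.000000
  tau = 1.000000: gamma = (0.750000, 0.916667), gamma' = (0.500000, 0.666667); Gamma_xxx = 0.000000, Gamma_xxy = 0.000000, Gamma_xyy = -2.190000, Gamma_yxx = 0.000000, Gamma_yxy = 0.164384, Gamma_yyy = 0.000000
step 0: V^x = -1.5000, V^y = -1.5000
step 1: k1 = (-2.010000, 0.313433), k2 = (-1.947649, 0.358392), k3 = (-1.932251, 0.355587), k4 = (-1.851089, 0.395175); V <- V + (h/6)(k1 + 2k2 + 2k3 + k4): V^x = -2.4684, V^y = -1.3220
step 2: k1 = (-1.850734, 0.395414), k2 = (-1.749032, 0.430592), k3 = (-1.736456, 0.427009), k4 = (-1.618335, 0.456764); V <- V + (h/6)(k1 + 2k2 + 2k3 + k4): V^x = -3.3384, V^y = -1.1080


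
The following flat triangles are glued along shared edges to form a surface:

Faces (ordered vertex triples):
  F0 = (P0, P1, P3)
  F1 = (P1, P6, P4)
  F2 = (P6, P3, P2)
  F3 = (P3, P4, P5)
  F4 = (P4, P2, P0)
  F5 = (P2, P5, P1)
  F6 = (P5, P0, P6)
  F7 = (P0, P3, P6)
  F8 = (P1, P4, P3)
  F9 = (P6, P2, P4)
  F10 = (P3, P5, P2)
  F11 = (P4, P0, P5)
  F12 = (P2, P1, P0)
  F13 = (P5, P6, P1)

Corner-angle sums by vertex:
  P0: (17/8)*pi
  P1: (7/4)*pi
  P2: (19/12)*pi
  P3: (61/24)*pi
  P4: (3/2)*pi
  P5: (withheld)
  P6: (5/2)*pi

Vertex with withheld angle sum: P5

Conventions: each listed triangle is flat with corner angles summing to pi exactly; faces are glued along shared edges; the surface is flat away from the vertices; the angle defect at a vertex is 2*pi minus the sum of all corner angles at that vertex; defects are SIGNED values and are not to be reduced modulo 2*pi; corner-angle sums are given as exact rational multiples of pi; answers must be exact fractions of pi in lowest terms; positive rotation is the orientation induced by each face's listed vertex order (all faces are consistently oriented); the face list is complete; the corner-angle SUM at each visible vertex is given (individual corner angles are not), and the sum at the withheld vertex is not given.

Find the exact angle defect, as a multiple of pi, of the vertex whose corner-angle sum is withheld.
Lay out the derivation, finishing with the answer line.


V = 7, E = 21, F = 14; chi = V - E + F = 0
Gauss-Bonnet: total defect = 2*pi*chi = 0; visible defects sum to 0

Answer: defect(P5) = 0


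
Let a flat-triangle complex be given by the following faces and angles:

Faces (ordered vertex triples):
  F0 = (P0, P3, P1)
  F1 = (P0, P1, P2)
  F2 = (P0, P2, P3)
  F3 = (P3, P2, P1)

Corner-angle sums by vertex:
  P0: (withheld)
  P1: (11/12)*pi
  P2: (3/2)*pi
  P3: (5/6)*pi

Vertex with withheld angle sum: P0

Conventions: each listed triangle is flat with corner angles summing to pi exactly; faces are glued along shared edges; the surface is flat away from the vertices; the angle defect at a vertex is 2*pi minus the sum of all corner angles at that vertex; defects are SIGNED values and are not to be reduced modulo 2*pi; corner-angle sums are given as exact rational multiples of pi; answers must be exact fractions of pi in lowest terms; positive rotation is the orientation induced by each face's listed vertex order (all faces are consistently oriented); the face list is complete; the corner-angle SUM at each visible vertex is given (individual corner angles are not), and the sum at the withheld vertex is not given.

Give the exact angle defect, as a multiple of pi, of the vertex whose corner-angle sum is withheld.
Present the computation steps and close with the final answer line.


V = 4, E = 6, F = 4; chi = V - E + F = 2
Gauss-Bonnet: total defect = 2*pi*chi = 4*pi; visible defects sum to (11/4)*pi

Answer: defect(P0) = (5/4)*pi


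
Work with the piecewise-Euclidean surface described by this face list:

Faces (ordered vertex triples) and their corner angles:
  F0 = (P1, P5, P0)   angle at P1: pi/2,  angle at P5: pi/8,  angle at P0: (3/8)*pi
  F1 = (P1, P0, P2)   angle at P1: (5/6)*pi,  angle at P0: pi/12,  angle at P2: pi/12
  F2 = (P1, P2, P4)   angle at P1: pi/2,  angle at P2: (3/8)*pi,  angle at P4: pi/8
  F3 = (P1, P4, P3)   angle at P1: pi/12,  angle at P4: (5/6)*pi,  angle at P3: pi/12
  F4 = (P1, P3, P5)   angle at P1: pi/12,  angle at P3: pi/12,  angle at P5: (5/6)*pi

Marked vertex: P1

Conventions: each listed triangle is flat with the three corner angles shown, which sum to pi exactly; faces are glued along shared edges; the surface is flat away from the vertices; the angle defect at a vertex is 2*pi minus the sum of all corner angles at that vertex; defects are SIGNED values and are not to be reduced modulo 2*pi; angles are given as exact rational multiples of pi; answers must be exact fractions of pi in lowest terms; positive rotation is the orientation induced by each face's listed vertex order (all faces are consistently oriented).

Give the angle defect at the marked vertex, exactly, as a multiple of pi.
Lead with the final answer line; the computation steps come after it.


Answer: defect(P1) = 0

Sum of corner angles at P1: 2*pi
defect = 2*pi - 2*pi


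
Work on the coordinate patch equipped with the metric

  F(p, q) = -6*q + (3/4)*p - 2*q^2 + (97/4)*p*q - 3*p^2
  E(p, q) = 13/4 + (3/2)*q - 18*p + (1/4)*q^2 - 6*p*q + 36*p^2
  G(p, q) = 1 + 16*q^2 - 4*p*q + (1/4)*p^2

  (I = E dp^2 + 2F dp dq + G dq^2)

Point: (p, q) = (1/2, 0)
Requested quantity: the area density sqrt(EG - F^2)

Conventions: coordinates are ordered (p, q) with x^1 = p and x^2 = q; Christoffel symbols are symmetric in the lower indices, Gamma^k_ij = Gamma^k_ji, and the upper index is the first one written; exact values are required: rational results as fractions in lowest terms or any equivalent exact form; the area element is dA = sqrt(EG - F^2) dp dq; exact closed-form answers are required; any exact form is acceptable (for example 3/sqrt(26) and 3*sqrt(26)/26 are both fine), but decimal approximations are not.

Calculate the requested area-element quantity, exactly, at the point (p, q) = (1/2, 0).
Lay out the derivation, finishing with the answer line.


E = 13/4, F = -3/8, G = 17/16; EG - F^2 = 53/16

Answer: sqrt(EG - F^2) = sqrt(53)/4


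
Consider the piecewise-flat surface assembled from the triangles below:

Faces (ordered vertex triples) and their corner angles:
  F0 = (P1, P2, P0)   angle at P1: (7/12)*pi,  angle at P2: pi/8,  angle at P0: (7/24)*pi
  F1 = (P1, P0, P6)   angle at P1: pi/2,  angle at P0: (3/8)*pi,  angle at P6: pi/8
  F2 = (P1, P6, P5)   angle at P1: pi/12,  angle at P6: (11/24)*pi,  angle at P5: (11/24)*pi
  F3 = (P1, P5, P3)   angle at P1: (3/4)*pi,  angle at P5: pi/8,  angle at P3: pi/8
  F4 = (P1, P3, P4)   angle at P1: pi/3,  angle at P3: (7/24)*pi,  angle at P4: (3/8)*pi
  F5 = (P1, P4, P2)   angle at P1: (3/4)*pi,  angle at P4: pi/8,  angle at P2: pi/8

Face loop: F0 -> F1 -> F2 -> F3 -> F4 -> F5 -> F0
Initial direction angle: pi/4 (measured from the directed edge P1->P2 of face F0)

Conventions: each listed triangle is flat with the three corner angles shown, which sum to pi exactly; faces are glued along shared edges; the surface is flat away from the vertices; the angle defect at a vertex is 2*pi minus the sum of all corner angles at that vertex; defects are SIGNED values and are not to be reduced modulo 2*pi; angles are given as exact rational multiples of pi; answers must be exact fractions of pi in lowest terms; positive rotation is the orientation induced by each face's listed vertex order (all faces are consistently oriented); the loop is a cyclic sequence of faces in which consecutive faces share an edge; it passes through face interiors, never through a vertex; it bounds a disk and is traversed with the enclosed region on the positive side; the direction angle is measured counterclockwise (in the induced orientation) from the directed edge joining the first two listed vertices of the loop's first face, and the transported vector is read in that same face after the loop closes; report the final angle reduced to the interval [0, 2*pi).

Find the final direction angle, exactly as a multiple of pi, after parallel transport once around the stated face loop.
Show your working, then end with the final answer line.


enclosed vertex P1: corner angles sum to 3*pi, defect = 2*pi - 3*pi = -pi
summing the enclosed defects onto the initial angle, mod 2*pi in the induced orientation:
final angle = pi/4 - pi = (5/4)*pi (mod 2*pi)

Answer: final direction angle = (5/4)*pi


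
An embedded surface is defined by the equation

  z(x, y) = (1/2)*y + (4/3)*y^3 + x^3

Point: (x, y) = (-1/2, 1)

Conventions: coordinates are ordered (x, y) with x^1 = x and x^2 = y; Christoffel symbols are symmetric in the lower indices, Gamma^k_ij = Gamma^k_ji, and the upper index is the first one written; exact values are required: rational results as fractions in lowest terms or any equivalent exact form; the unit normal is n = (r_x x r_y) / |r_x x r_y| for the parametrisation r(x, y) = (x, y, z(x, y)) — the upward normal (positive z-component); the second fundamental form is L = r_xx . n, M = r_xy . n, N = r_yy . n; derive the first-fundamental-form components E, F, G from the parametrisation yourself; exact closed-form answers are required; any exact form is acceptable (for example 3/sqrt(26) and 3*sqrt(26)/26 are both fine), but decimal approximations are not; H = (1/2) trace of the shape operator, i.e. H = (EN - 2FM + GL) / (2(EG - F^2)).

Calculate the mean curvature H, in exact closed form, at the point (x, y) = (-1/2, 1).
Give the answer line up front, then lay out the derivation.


Answer: H = -1640*sqrt(349)/121801

z_x = 3/4, z_y = 9/2, z_xx = -3, z_xy = 0, z_yy = 8
E = 25/16, F = 27/8, G = 85/4; answer radicand W^2 = 349/16
unnormalised second-form numerators: l = -3, m = 0, n = 8; L = l/sqrt(349/16), and similarly M = m/sqrt(W^2), N = n/sqrt(W^2)
H = (E*n - 2*F*m + G*l) / (2*(EG - F^2)*sqrt(W^2)); E*n - 2*F*m + G*l = -205/4, EG - F^2 = 349/16, so H = (-410/349)/sqrt(349/16)
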